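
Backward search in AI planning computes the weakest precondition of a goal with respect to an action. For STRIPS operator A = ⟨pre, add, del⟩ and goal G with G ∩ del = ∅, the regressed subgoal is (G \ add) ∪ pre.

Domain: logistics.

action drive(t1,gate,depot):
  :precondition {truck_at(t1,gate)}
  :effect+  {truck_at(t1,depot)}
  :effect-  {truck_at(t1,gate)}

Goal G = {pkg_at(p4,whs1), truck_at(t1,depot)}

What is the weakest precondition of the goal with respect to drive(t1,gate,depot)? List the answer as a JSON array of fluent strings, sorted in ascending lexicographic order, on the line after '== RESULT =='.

Compute (G \ add) ∪ pre:
  G ∩ del = {}  (empty — regression defined)
  G \ add = {pkg_at(p4,whs1), truck_at(t1,depot)} \ {truck_at(t1,depot)} = {pkg_at(p4,whs1)}
  ∪ pre   = {pkg_at(p4,whs1)} ∪ {truck_at(t1,gate)}
          = {pkg_at(p4,whs1), truck_at(t1,gate)}

== RESULT ==
["pkg_at(p4,whs1)", "truck_at(t1,gate)"]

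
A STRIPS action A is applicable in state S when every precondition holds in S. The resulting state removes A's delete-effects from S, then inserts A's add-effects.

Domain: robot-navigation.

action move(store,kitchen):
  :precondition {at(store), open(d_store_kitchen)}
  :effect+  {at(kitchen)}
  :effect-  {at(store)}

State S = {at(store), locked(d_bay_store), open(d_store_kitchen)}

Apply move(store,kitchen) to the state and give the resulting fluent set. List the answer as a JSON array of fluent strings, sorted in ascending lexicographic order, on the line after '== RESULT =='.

Progress:
  pre ⊆ S: {at(store), open(d_store_kitchen)} ⊆ S  — applicable
  S \ del = {locked(d_bay_store), open(d_store_kitchen)}
  ∪ add   = {at(kitchen), locked(d_bay_store), open(d_store_kitchen)}

== RESULT ==
["at(kitchen)", "locked(d_bay_store)", "open(d_store_kitchen)"]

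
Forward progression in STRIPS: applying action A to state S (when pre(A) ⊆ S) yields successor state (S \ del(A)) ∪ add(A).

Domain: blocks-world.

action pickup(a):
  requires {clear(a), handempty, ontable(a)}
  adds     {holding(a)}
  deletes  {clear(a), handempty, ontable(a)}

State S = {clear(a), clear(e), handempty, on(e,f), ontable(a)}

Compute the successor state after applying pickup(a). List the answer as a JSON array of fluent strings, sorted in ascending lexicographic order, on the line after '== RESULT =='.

Compute (S \ del) ∪ add:
  pre ⊆ S: {clear(a), handempty, ontable(a)} ⊆ S  — applicable
  S \ del = {clear(e), on(e,f)}
  ∪ add   = {clear(e), holding(a), on(e,f)}

== RESULT ==
["clear(e)", "holding(a)", "on(e,f)"]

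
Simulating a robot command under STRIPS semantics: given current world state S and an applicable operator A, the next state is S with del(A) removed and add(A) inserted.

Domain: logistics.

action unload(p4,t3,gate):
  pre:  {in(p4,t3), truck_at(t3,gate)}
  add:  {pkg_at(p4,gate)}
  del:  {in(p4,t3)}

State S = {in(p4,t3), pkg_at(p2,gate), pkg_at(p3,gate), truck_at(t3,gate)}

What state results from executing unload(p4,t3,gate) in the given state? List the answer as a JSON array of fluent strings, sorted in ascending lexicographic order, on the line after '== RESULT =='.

Compute (S \ del) ∪ add:
  pre ⊆ S: {in(p4,t3), truck_at(t3,gate)} ⊆ S  — applicable
  S \ del = {pkg_at(p2,gate), pkg_at(p3,gate), truck_at(t3,gate)}
  ∪ add   = {pkg_at(p2,gate), pkg_at(p3,gate), pkg_at(p4,gate), truck_at(t3,gate)}

== RESULT ==
["pkg_at(p2,gate)", "pkg_at(p3,gate)", "pkg_at(p4,gate)", "truck_at(t3,gate)"]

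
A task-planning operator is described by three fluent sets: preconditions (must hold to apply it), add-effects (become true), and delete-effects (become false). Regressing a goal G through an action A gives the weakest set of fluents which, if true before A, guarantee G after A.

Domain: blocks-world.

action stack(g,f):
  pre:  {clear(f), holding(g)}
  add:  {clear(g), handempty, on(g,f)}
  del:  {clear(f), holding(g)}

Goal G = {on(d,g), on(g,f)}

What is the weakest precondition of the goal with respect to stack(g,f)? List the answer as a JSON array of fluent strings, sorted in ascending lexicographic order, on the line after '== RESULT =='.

Regress:
  G ∩ del = {}  (empty — regression defined)
  G \ add = {on(d,g), on(g,f)} \ {clear(g), handempty, on(g,f)} = {on(d,g)}
  ∪ pre   = {on(d,g)} ∪ {clear(f), holding(g)}
          = {clear(f), holding(g), on(d,g)}

== RESULT ==
["clear(f)", "holding(g)", "on(d,g)"]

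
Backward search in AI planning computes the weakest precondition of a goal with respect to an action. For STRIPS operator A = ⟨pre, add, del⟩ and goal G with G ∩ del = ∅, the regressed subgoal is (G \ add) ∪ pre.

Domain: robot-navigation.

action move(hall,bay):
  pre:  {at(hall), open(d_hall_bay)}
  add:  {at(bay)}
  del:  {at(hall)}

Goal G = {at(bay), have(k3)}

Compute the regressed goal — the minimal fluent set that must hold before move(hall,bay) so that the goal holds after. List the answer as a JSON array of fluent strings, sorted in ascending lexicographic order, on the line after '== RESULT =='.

Regress:
  G ∩ del = {}  (empty — regression defined)
  G \ add = {at(bay), have(k3)} \ {at(bay)} = {have(k3)}
  ∪ pre   = {have(k3)} ∪ {at(hall), open(d_hall_bay)}
          = {at(hall), have(k3), open(d_hall_bay)}

== RESULT ==
["at(hall)", "have(k3)", "open(d_hall_bay)"]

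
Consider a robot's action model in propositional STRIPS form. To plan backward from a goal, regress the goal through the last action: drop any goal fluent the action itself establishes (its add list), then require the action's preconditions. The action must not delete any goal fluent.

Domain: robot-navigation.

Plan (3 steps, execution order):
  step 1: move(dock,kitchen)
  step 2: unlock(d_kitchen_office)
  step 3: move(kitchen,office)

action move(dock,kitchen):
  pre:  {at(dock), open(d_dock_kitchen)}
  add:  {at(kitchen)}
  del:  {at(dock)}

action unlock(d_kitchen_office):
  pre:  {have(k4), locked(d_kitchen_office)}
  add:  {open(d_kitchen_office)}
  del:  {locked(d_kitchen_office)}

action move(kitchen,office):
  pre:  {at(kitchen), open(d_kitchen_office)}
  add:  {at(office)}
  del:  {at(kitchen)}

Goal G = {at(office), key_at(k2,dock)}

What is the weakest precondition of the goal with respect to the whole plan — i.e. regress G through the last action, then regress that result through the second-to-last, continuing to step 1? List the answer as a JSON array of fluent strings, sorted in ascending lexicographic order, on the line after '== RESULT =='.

Regress step by step:
  through step 3 (move(kitchen,office)): drop {at(office)}, keep {key_at(k2,dock)}, require {at(kitchen), open(d_kitchen_office)}
    → {at(kitchen), key_at(k2,dock), open(d_kitchen_office)}
  through step 2 (unlock(d_kitchen_office)): drop {open(d_kitchen_office)}, keep {at(kitchen), key_at(k2,dock)}, require {have(k4), locked(d_kitchen_office)}
    → {at(kitchen), have(k4), key_at(k2,dock), locked(d_kitchen_office)}
  through step 1 (move(dock,kitchen)): drop {at(kitchen)}, keep {have(k4), key_at(k2,dock), locked(d_kitchen_office)}, require {at(dock), open(d_dock_kitchen)}
    → {at(dock), have(k4), key_at(k2,dock), locked(d_kitchen_office), open(d_dock_kitchen)}

== RESULT ==
["at(dock)", "have(k4)", "key_at(k2,dock)", "locked(d_kitchen_office)", "open(d_dock_kitchen)"]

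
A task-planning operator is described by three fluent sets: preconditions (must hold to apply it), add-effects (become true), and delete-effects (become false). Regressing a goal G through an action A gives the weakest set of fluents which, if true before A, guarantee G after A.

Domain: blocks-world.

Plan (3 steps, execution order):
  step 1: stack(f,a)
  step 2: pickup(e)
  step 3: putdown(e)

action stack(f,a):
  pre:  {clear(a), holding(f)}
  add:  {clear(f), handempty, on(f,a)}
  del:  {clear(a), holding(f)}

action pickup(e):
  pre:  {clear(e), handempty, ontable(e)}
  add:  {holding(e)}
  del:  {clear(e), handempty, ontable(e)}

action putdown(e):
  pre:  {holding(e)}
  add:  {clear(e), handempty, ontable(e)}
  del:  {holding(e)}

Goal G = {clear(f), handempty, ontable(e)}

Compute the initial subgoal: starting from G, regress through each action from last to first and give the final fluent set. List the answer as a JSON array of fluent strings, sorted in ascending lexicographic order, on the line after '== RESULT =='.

Work backward from the goal:
  through step 3 (putdown(e)): drop {handempty, ontable(e)}, keep {clear(f)}, require {holding(e)}
    → {clear(f), holding(e)}
  through step 2 (pickup(e)): drop {holding(e)}, keep {clear(f)}, require {clear(e), handempty, ontable(e)}
    → {clear(e), clear(f), handempty, ontable(e)}
  through step 1 (stack(f,a)): drop {clear(f), handempty}, keep {clear(e), ontable(e)}, require {clear(a), holding(f)}
    → {clear(a), clear(e), holding(f), ontable(e)}

== RESULT ==
["clear(a)", "clear(e)", "holding(f)", "ontable(e)"]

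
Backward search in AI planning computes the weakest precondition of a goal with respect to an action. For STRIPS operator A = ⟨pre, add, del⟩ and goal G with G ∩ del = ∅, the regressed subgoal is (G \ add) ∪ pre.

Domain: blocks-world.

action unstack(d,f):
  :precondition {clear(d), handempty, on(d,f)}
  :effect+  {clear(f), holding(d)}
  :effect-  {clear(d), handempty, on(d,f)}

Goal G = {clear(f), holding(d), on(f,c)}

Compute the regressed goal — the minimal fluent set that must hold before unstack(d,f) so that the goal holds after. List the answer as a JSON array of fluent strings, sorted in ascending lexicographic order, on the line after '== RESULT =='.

Regress:
  G ∩ del = {}  (empty — regression defined)
  G \ add = {clear(f), holding(d), on(f,c)} \ {clear(f), holding(d)} = {on(f,c)}
  ∪ pre   = {on(f,c)} ∪ {clear(d), handempty, on(d,f)}
          = {clear(d), handempty, on(d,f), on(f,c)}

== RESULT ==
["clear(d)", "handempty", "on(d,f)", "on(f,c)"]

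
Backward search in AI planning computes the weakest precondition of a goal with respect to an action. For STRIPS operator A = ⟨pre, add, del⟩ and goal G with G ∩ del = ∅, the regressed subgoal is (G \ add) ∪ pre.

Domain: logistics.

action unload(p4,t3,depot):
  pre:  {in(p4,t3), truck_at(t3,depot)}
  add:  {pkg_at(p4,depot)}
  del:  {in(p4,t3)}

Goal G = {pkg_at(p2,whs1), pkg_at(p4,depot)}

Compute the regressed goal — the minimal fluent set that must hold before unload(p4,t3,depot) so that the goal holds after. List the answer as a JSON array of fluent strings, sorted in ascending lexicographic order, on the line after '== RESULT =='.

Compute (G \ add) ∪ pre:
  G ∩ del = {}  (empty — regression defined)
  G \ add = {pkg_at(p2,whs1), pkg_at(p4,depot)} \ {pkg_at(p4,depot)} = {pkg_at(p2,whs1)}
  ∪ pre   = {pkg_at(p2,whs1)} ∪ {in(p4,t3), truck_at(t3,depot)}
          = {in(p4,t3), pkg_at(p2,whs1), truck_at(t3,depot)}

== RESULT ==
["in(p4,t3)", "pkg_at(p2,whs1)", "truck_at(t3,depot)"]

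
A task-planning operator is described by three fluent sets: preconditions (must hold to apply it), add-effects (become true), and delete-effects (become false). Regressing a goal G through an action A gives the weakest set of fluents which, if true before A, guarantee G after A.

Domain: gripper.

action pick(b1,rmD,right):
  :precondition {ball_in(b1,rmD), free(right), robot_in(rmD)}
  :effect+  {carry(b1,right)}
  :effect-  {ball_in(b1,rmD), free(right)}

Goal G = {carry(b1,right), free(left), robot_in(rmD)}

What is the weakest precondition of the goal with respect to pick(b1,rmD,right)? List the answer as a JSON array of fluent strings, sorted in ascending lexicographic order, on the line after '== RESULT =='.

Compute (G \ add) ∪ pre:
  G ∩ del = {}  (empty — regression defined)
  G \ add = {carry(b1,right), free(left), robot_in(rmD)} \ {carry(b1,right)} = {free(left), robot_in(rmD)}
  ∪ pre   = {free(left), robot_in(rmD)} ∪ {ball_in(b1,rmD), free(right), robot_in(rmD)}
          = {ball_in(b1,rmD), free(left), free(right), robot_in(rmD)}

== RESULT ==
["ball_in(b1,rmD)", "free(left)", "free(right)", "robot_in(rmD)"]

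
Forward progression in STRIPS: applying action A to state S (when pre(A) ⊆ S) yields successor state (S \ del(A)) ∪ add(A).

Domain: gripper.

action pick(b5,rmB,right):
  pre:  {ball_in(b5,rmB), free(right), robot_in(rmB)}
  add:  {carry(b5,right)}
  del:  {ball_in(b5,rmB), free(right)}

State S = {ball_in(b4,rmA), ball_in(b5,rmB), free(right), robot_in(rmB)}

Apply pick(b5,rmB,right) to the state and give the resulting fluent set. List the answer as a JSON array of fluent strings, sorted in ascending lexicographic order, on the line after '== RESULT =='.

Compute (S \ del) ∪ add:
  pre ⊆ S: {ball_in(b5,rmB), free(right), robot_in(rmB)} ⊆ S  — applicable
  S \ del = {ball_in(b4,rmA), robot_in(rmB)}
  ∪ add   = {ball_in(b4,rmA), carry(b5,right), robot_in(rmB)}

== RESULT ==
["ball_in(b4,rmA)", "carry(b5,right)", "robot_in(rmB)"]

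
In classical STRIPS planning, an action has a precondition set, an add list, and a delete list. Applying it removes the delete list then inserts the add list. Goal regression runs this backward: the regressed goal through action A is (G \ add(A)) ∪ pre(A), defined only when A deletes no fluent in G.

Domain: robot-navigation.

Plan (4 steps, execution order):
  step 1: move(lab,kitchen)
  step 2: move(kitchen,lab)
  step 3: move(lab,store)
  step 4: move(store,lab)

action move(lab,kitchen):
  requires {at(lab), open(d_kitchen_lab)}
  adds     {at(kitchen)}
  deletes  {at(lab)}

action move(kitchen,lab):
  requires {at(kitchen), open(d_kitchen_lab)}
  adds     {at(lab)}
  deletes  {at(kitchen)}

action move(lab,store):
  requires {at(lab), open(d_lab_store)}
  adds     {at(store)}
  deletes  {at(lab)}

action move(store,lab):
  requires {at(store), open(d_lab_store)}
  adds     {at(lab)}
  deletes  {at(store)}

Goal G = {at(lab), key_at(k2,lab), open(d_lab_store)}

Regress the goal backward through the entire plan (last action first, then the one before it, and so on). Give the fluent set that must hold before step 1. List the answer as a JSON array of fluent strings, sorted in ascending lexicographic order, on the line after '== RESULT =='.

Work backward from the goal:
  through step 4 (move(store,lab)): drop {at(lab)}, keep {key_at(k2,lab), open(d_lab_store)}, require {at(store), open(d_lab_store)}
    → {at(store), key_at(k2,lab), open(d_lab_store)}
  through step 3 (move(lab,store)): drop {at(store)}, keep {key_at(k2,lab), open(d_lab_store)}, require {at(lab), open(d_lab_store)}
    → {at(lab), key_at(k2,lab), open(d_lab_store)}
  through step 2 (move(kitchen,lab)): drop {at(lab)}, keep {key_at(k2,lab), open(d_lab_store)}, require {at(kitchen), open(d_kitchen_lab)}
    → {at(kitchen), key_at(k2,lab), open(d_kitchen_lab), open(d_lab_store)}
  through step 1 (move(lab,kitchen)): drop {at(kitchen)}, keep {key_at(k2,lab), open(d_kitchen_lab), open(d_lab_store)}, require {at(lab), open(d_kitchen_lab)}
    → {at(lab), key_at(k2,lab), open(d_kitchen_lab), open(d_lab_store)}

== RESULT ==
["at(lab)", "key_at(k2,lab)", "open(d_kitchen_lab)", "open(d_lab_store)"]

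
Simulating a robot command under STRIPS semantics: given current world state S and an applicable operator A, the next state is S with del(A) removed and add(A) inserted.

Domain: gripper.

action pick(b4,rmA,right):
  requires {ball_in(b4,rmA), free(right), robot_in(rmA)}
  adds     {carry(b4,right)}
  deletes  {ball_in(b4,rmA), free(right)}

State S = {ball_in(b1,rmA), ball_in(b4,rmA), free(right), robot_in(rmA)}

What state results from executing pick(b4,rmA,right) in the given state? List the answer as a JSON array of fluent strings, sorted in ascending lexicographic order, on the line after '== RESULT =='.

Progress:
  pre ⊆ S: {ball_in(b4,rmA), free(right), robot_in(rmA)} ⊆ S  — applicable
  S \ del = {ball_in(b1,rmA), robot_in(rmA)}
  ∪ add   = {ball_in(b1,rmA), carry(b4,right), robot_in(rmA)}

== RESULT ==
["ball_in(b1,rmA)", "carry(b4,right)", "robot_in(rmA)"]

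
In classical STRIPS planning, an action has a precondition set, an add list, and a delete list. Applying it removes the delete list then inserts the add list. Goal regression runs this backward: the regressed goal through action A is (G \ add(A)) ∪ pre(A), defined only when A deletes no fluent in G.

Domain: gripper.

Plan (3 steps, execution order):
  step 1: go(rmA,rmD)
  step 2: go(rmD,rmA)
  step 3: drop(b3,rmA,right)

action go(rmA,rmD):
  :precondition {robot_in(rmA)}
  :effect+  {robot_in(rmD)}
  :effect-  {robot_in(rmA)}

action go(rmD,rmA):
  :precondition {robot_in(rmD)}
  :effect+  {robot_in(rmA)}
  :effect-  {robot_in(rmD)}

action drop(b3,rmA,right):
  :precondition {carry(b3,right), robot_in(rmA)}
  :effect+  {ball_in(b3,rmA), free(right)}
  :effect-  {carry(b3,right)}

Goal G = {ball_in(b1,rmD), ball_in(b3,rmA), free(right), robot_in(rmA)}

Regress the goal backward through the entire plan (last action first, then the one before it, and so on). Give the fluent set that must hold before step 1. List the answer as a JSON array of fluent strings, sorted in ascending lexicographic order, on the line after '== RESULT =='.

Regress step by step:
  through step 3 (drop(b3,rmA,right)): drop {ball_in(b3,rmA), free(right)}, keep {ball_in(b1,rmD), robot_in(rmA)}, require {carry(b3,right), robot_in(rmA)}
    → {ball_in(b1,rmD), carry(b3,right), robot_in(rmA)}
  through step 2 (go(rmD,rmA)): drop {robot_in(rmA)}, keep {ball_in(b1,rmD), carry(b3,right)}, require {robot_in(rmD)}
    → {ball_in(b1,rmD), carry(b3,right), robot_in(rmD)}
  through step 1 (go(rmA,rmD)): drop {robot_in(rmD)}, keep {ball_in(b1,rmD), carry(b3,right)}, require {robot_in(rmA)}
    → {ball_in(b1,rmD), carry(b3,right), robot_in(rmA)}

== RESULT ==
["ball_in(b1,rmD)", "carry(b3,right)", "robot_in(rmA)"]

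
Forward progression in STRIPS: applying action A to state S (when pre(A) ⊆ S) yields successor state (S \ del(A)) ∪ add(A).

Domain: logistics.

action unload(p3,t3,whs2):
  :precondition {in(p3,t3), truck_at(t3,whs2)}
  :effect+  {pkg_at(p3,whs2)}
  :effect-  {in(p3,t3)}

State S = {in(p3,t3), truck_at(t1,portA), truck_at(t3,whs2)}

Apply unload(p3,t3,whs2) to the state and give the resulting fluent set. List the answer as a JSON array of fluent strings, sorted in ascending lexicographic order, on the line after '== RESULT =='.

Progress:
  pre ⊆ S: {in(p3,t3), truck_at(t3,whs2)} ⊆ S  — applicable
  S \ del = {truck_at(t1,portA), truck_at(t3,whs2)}
  ∪ add   = {pkg_at(p3,whs2), truck_at(t1,portA), truck_at(t3,whs2)}

== RESULT ==
["pkg_at(p3,whs2)", "truck_at(t1,portA)", "truck_at(t3,whs2)"]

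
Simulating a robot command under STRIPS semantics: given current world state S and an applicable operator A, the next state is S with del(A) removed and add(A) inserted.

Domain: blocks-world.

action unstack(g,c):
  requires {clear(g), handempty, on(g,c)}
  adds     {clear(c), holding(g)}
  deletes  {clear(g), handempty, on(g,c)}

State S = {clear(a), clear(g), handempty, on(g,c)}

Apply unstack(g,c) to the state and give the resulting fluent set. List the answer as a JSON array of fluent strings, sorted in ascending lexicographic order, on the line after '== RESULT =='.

Progress:
  pre ⊆ S: {clear(g), handempty, on(g,c)} ⊆ S  — applicable
  S \ del = {clear(a)}
  ∪ add   = {clear(a), clear(c), holding(g)}

== RESULT ==
["clear(a)", "clear(c)", "holding(g)"]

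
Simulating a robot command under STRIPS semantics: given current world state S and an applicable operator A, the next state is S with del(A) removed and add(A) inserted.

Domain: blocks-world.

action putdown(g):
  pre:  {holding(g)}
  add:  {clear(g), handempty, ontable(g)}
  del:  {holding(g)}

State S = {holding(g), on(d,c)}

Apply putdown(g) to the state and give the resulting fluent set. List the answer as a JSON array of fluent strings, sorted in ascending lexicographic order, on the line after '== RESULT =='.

Compute (S \ del) ∪ add:
  pre ⊆ S: {holding(g)} ⊆ S  — applicable
  S \ del = {on(d,c)}
  ∪ add   = {clear(g), handempty, on(d,c), ontable(g)}

== RESULT ==
["clear(g)", "handempty", "on(d,c)", "ontable(g)"]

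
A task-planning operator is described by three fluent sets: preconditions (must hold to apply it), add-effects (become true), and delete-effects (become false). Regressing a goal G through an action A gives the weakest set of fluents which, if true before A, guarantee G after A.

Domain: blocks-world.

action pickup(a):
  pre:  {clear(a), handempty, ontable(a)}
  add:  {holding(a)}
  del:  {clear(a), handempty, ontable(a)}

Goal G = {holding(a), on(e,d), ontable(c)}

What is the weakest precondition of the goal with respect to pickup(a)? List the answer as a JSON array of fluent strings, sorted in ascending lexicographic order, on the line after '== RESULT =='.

Compute (G \ add) ∪ pre:
  G ∩ del = {}  (empty — regression defined)
  G \ add = {holding(a), on(e,d), ontable(c)} \ {holding(a)} = {on(e,d), ontable(c)}
  ∪ pre   = {on(e,d), ontable(c)} ∪ {clear(a), handempty, ontable(a)}
          = {clear(a), handempty, on(e,d), ontable(a), ontable(c)}

== RESULT ==
["clear(a)", "handempty", "on(e,d)", "ontable(a)", "ontable(c)"]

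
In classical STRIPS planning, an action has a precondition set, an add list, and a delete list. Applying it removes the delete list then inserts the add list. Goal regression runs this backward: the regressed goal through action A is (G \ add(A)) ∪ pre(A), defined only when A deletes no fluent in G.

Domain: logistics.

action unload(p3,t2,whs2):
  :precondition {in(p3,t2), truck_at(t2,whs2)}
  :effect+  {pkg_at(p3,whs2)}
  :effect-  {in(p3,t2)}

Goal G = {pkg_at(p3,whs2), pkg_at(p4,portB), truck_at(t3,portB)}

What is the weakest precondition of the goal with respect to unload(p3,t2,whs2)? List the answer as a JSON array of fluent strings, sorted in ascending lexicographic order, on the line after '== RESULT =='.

Compute (G \ add) ∪ pre:
  G ∩ del = {}  (empty — regression defined)
  G \ add = {pkg_at(p3,whs2), pkg_at(p4,portB), truck_at(t3,portB)} \ {pkg_at(p3,whs2)} = {pkg_at(p4,portB), truck_at(t3,portB)}
  ∪ pre   = {pkg_at(p4,portB), truck_at(t3,portB)} ∪ {in(p3,t2), truck_at(t2,whs2)}
          = {in(p3,t2), pkg_at(p4,portB), truck_at(t2,whs2), truck_at(t3,portB)}

== RESULT ==
["in(p3,t2)", "pkg_at(p4,portB)", "truck_at(t2,whs2)", "truck_at(t3,portB)"]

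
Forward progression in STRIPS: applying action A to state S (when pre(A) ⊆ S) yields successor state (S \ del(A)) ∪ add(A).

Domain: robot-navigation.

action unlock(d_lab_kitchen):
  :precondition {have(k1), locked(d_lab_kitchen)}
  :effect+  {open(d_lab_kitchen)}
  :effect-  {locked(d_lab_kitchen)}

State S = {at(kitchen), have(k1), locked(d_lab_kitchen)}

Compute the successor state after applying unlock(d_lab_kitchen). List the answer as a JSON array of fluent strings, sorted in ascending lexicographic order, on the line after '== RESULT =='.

Compute (S \ del) ∪ add:
  pre ⊆ S: {have(k1), locked(d_lab_kitchen)} ⊆ S  — applicable
  S \ del = {at(kitchen), have(k1)}
  ∪ add   = {at(kitchen), have(k1), open(d_lab_kitchen)}

== RESULT ==
["at(kitchen)", "have(k1)", "open(d_lab_kitchen)"]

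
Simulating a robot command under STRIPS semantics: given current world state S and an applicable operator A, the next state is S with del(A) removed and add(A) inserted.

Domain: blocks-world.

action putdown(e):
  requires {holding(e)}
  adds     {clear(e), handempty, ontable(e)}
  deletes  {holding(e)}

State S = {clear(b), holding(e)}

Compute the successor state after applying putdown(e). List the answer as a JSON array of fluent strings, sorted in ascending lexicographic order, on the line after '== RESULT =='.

Progress:
  pre ⊆ S: {holding(e)} ⊆ S  — applicable
  S \ del = {clear(b)}
  ∪ add   = {clear(b), clear(e), handempty, ontable(e)}

== RESULT ==
["clear(b)", "clear(e)", "handempty", "ontable(e)"]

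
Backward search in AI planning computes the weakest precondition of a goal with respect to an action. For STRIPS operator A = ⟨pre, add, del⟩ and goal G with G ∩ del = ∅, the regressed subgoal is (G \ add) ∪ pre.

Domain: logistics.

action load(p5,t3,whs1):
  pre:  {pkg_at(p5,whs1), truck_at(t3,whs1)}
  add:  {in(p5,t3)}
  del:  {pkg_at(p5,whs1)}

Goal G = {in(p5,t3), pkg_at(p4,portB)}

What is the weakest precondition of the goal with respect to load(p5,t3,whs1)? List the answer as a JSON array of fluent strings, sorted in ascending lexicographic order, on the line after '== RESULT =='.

Regress:
  G ∩ del = {}  (empty — regression defined)
  G \ add = {in(p5,t3), pkg_at(p4,portB)} \ {in(p5,t3)} = {pkg_at(p4,portB)}
  ∪ pre   = {pkg_at(p4,portB)} ∪ {pkg_at(p5,whs1), truck_at(t3,whs1)}
          = {pkg_at(p4,portB), pkg_at(p5,whs1), truck_at(t3,whs1)}

== RESULT ==
["pkg_at(p4,portB)", "pkg_at(p5,whs1)", "truck_at(t3,whs1)"]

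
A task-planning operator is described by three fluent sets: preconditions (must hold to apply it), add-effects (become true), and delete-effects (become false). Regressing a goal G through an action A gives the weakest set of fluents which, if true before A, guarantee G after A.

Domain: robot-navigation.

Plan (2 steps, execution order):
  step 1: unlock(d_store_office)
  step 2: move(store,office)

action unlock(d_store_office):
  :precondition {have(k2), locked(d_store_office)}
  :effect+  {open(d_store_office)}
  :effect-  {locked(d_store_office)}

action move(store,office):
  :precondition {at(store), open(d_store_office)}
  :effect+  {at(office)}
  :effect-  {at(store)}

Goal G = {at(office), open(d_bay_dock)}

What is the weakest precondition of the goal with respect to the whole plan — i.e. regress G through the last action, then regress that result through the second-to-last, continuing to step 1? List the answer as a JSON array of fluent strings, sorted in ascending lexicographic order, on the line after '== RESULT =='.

Regress step by step:
  through step 2 (move(store,office)): drop {at(office)}, keep {open(d_bay_dock)}, require {at(store), open(d_store_office)}
    → {at(store), open(d_bay_dock), open(d_store_office)}
  through step 1 (unlock(d_store_office)): drop {open(d_store_office)}, keep {at(store), open(d_bay_dock)}, require {have(k2), locked(d_store_office)}
    → {at(store), have(k2), locked(d_store_office), open(d_bay_dock)}

== RESULT ==
["at(store)", "have(k2)", "locked(d_store_office)", "open(d_bay_dock)"]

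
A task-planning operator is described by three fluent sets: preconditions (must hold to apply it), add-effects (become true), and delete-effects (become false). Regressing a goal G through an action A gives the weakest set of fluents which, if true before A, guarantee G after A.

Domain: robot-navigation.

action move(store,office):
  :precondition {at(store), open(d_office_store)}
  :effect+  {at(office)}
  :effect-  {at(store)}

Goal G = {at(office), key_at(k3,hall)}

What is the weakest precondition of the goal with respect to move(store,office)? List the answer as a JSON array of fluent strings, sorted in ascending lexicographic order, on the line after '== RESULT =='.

Regress:
  G ∩ del = {}  (empty — regression defined)
  G \ add = {at(office), key_at(k3,hall)} \ {at(office)} = {key_at(k3,hall)}
  ∪ pre   = {key_at(k3,hall)} ∪ {at(store), open(d_office_store)}
          = {at(store), key_at(k3,hall), open(d_office_store)}

== RESULT ==
["at(store)", "key_at(k3,hall)", "open(d_office_store)"]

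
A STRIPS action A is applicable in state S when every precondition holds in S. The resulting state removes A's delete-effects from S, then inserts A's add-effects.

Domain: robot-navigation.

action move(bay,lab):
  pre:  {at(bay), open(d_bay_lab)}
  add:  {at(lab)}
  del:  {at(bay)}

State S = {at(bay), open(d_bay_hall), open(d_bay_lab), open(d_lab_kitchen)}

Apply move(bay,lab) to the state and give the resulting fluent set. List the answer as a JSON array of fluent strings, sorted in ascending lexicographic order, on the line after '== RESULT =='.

Compute (S \ del) ∪ add:
  pre ⊆ S: {at(bay), open(d_bay_lab)} ⊆ S  — applicable
  S \ del = {open(d_bay_hall), open(d_bay_lab), open(d_lab_kitchen)}
  ∪ add   = {at(lab), open(d_bay_hall), open(d_bay_lab), open(d_lab_kitchen)}

== RESULT ==
["at(lab)", "open(d_bay_hall)", "open(d_bay_lab)", "open(d_lab_kitchen)"]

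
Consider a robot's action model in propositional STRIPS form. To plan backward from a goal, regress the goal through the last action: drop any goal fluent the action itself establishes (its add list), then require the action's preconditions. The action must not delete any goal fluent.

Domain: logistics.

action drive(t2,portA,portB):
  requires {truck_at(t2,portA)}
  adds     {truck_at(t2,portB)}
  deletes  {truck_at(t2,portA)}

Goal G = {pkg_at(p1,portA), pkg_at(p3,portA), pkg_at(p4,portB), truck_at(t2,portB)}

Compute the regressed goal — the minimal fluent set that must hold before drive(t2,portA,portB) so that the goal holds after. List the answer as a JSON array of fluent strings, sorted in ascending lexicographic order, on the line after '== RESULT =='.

Compute (G \ add) ∪ pre:
  G ∩ del = {}  (empty — regression defined)
  G \ add = {pkg_at(p1,portA), pkg_at(p3,portA), pkg_at(p4,portB), truck_at(t2,portB)} \ {truck_at(t2,portB)} = {pkg_at(p1,portA), pkg_at(p3,portA), pkg_at(p4,portB)}
  ∪ pre   = {pkg_at(p1,portA), pkg_at(p3,portA), pkg_at(p4,portB)} ∪ {truck_at(t2,portA)}
          = {pkg_at(p1,portA), pkg_at(p3,portA), pkg_at(p4,portB), truck_at(t2,portA)}

== RESULT ==
["pkg_at(p1,portA)", "pkg_at(p3,portA)", "pkg_at(p4,portB)", "truck_at(t2,portA)"]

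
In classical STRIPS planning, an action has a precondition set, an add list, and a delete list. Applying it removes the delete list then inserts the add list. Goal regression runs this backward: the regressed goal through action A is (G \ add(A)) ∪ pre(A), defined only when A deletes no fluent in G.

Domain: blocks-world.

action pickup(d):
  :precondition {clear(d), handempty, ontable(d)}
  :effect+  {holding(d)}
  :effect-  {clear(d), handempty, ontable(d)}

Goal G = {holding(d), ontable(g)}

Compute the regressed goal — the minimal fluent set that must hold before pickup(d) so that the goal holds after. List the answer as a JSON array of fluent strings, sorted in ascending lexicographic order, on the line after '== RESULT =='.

Regress:
  G ∩ del = {}  (empty — regression defined)
  G \ add = {holding(d), ontable(g)} \ {holding(d)} = {ontable(g)}
  ∪ pre   = {ontable(g)} ∪ {clear(d), handempty, ontable(d)}
          = {clear(d), handempty, ontable(d), ontable(g)}

== RESULT ==
["clear(d)", "handempty", "ontable(d)", "ontable(g)"]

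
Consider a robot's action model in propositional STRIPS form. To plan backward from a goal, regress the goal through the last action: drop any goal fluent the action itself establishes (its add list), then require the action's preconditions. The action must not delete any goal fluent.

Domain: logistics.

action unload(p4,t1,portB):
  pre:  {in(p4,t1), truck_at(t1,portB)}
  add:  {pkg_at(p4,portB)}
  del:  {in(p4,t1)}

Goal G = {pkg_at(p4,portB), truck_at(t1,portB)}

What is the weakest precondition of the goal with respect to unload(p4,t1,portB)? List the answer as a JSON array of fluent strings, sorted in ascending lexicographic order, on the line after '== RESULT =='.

Regress:
  G ∩ del = {}  (empty — regression defined)
  G \ add = {pkg_at(p4,portB), truck_at(t1,portB)} \ {pkg_at(p4,portB)} = {truck_at(t1,portB)}
  ∪ pre   = {truck_at(t1,portB)} ∪ {in(p4,t1), truck_at(t1,portB)}
          = {in(p4,t1), truck_at(t1,portB)}

== RESULT ==
["in(p4,t1)", "truck_at(t1,portB)"]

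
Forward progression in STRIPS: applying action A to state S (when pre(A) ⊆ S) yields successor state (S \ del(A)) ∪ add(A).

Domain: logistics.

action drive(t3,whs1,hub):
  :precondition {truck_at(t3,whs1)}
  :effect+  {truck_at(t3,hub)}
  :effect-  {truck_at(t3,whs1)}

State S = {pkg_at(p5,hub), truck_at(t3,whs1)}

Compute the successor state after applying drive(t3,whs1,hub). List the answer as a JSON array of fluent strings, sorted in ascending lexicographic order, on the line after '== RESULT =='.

Progress:
  pre ⊆ S: {truck_at(t3,whs1)} ⊆ S  — applicable
  S \ del = {pkg_at(p5,hub)}
  ∪ add   = {pkg_at(p5,hub), truck_at(t3,hub)}

== RESULT ==
["pkg_at(p5,hub)", "truck_at(t3,hub)"]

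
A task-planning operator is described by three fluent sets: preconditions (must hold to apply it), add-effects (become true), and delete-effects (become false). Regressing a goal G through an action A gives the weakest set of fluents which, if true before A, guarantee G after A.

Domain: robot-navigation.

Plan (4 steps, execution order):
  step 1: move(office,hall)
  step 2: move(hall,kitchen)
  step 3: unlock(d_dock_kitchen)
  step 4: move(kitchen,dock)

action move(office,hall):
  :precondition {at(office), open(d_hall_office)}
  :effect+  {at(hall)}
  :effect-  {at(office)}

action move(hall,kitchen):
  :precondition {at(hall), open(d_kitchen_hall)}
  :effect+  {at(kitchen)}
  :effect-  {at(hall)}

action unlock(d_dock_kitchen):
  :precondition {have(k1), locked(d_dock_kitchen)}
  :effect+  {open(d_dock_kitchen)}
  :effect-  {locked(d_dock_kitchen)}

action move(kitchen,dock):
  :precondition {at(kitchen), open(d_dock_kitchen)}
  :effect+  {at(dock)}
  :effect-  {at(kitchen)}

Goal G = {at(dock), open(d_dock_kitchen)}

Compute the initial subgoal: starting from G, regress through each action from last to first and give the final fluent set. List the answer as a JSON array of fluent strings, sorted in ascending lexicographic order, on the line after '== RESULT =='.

Regress step by step:
  through step 4 (move(kitchen,dock)): drop {at(dock)}, keep {open(d_dock_kitchen)}, require {at(kitchen), open(d_dock_kitchen)}
    → {at(kitchen), open(d_dock_kitchen)}
  through step 3 (unlock(d_dock_kitchen)): drop {open(d_dock_kitchen)}, keep {at(kitchen)}, require {have(k1), locked(d_dock_kitchen)}
    → {at(kitchen), have(k1), locked(d_dock_kitchen)}
  through step 2 (move(hall,kitchen)): drop {at(kitchen)}, keep {have(k1), locked(d_dock_kitchen)}, require {at(hall), open(d_kitchen_hall)}
    → {at(hall), have(k1), locked(d_dock_kitchen), open(d_kitchen_hall)}
  through step 1 (move(office,hall)): drop {at(hall)}, keep {have(k1), locked(d_dock_kitchen), open(d_kitchen_hall)}, require {at(office), open(d_hall_office)}
    → {at(office), have(k1), locked(d_dock_kitchen), open(d_hall_office), open(d_kitchen_hall)}

== RESULT ==
["at(office)", "have(k1)", "locked(d_dock_kitchen)", "open(d_hall_office)", "open(d_kitchen_hall)"]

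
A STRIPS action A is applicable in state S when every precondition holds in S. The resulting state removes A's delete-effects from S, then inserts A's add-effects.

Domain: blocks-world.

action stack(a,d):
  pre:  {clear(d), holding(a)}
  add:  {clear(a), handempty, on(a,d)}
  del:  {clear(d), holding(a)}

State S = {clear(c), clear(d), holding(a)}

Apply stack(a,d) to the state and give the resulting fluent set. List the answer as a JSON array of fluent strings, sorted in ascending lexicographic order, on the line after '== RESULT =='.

Progress:
  pre ⊆ S: {clear(d), holding(a)} ⊆ S  — applicable
  S \ del = {clear(c)}
  ∪ add   = {clear(a), clear(c), handempty, on(a,d)}

== RESULT ==
["clear(a)", "clear(c)", "handempty", "on(a,d)"]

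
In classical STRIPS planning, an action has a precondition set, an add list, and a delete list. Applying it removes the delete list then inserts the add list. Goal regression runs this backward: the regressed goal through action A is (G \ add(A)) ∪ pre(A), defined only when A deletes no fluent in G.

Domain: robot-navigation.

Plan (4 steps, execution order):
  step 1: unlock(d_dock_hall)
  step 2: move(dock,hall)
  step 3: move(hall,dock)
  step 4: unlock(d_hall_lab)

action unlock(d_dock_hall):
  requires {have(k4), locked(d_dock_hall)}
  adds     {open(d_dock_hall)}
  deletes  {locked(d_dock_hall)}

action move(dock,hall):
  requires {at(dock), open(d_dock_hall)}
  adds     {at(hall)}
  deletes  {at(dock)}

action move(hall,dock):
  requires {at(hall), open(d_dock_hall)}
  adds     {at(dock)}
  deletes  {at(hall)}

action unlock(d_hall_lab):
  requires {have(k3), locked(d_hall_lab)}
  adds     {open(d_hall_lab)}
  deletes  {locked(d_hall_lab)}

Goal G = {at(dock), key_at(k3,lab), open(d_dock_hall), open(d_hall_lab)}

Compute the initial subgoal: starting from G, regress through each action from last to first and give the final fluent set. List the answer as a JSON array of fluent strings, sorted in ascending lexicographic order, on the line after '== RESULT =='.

Work backward from the goal:
  through step 4 (unlock(d_hall_lab)): drop {open(d_hall_lab)}, keep {at(dock), key_at(k3,lab), open(d_dock_hall)}, require {have(k3), locked(d_hall_lab)}
    → {at(dock), have(k3), key_at(k3,lab), locked(d_hall_lab), open(d_dock_hall)}
  through step 3 (move(hall,dock)): drop {at(dock)}, keep {have(k3), key_at(k3,lab), locked(d_hall_lab), open(d_dock_hall)}, require {at(hall), open(d_dock_hall)}
    → {at(hall), have(k3), key_at(k3,lab), locked(d_hall_lab), open(d_dock_hall)}
  through step 2 (move(dock,hall)): drop {at(hall)}, keep {have(k3), key_at(k3,lab), locked(d_hall_lab), open(d_dock_hall)}, require {at(dock), open(d_dock_hall)}
    → {at(dock), have(k3), key_at(k3,lab), locked(d_hall_lab), open(d_dock_hall)}
  through step 1 (unlock(d_dock_hall)): drop {open(d_dock_hall)}, keep {at(dock), have(k3), key_at(k3,lab), locked(d_hall_lab)}, require {have(k4), locked(d_dock_hall)}
    → {at(dock), have(k3), have(k4), key_at(k3,lab), locked(d_dock_hall), locked(d_hall_lab)}

== RESULT ==
["at(dock)", "have(k3)", "have(k4)", "key_at(k3,lab)", "locked(d_dock_hall)", "locked(d_hall_lab)"]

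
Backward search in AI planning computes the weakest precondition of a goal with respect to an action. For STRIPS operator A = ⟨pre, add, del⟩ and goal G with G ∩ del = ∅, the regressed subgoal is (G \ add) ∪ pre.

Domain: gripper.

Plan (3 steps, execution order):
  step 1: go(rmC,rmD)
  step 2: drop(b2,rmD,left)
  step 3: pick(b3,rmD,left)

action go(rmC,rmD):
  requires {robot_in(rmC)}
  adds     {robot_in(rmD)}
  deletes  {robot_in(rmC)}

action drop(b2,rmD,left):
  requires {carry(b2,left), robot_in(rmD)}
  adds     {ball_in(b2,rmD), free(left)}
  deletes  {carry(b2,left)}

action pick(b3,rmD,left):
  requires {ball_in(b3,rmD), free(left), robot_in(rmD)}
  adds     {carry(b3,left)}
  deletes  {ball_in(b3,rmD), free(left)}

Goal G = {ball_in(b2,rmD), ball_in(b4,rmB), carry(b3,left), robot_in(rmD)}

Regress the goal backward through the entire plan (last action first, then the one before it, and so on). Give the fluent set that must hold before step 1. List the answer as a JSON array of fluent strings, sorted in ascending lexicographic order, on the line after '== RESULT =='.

Work backward from the goal:
  through step 3 (pick(b3,rmD,left)): drop {carry(b3,left)}, keep {ball_in(b2,rmD), ball_in(b4,rmB), robot_in(rmD)}, require {ball_in(b3,rmD), free(left), robot_in(rmD)}
    → {ball_in(b2,rmD), ball_in(b3,rmD), ball_in(b4,rmB), free(left), robot_in(rmD)}
  through step 2 (drop(b2,rmD,left)): drop {ball_in(b2,rmD), free(left)}, keep {ball_in(b3,rmD), ball_in(b4,rmB), robot_in(rmD)}, require {carry(b2,left), robot_in(rmD)}
    → {ball_in(b3,rmD), ball_in(b4,rmB), carry(b2,left), robot_in(rmD)}
  through step 1 (go(rmC,rmD)): drop {robot_in(rmD)}, keep {ball_in(b3,rmD), ball_in(b4,rmB), carry(b2,left)}, require {robot_in(rmC)}
    → {ball_in(b3,rmD), ball_in(b4,rmB), carry(b2,left), robot_in(rmC)}

== RESULT ==
["ball_in(b3,rmD)", "ball_in(b4,rmB)", "carry(b2,left)", "robot_in(rmC)"]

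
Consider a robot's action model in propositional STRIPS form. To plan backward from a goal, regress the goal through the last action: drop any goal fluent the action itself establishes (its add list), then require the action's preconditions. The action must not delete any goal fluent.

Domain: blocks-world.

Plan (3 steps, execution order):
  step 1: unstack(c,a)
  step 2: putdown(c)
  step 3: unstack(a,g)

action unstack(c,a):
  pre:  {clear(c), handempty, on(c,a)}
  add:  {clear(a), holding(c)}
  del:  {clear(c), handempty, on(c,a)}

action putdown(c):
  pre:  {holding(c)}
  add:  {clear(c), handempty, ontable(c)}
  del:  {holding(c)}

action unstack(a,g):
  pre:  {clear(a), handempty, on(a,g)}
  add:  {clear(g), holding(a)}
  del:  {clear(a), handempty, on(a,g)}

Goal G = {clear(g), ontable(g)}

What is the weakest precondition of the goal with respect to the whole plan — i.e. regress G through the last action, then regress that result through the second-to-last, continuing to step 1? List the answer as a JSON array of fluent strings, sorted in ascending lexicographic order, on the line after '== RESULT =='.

Work backward from the goal:
  through step 3 (unstack(a,g)): drop {clear(g)}, keep {ontable(g)}, require {clear(a), handempty, on(a,g)}
    → {clear(a), handempty, on(a,g), ontable(g)}
  through step 2 (putdown(c)): drop {handempty}, keep {clear(a), on(a,g), ontable(g)}, require {holding(c)}
    → {clear(a), holding(c), on(a,g), ontable(g)}
  through step 1 (unstack(c,a)): drop {clear(a), holding(c)}, keep {on(a,g), ontable(g)}, require {clear(c), handempty, on(c,a)}
    → {clear(c), handempty, on(a,g), on(c,a), ontable(g)}

== RESULT ==
["clear(c)", "handempty", "on(a,g)", "on(c,a)", "ontable(g)"]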